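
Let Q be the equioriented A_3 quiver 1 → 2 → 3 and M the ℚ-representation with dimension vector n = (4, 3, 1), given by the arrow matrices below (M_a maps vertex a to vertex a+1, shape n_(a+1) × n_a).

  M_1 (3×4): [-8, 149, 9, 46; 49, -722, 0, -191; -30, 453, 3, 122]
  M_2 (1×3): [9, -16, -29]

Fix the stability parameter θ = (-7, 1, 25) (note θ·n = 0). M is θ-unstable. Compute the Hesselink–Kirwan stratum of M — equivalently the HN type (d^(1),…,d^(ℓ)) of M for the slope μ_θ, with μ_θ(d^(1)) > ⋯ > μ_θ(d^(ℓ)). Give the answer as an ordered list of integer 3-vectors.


Via rank(M_{q-1}∘⋯∘M_p): M ≅ I[1,1], I[1,2]^2, I[1,3].
μ_θ-semistable layers: μ^(1)=25; μ^(2)=1; μ^(3)=-7

((0, 0, 1); (0, 3, 0); (4, 0, 0))


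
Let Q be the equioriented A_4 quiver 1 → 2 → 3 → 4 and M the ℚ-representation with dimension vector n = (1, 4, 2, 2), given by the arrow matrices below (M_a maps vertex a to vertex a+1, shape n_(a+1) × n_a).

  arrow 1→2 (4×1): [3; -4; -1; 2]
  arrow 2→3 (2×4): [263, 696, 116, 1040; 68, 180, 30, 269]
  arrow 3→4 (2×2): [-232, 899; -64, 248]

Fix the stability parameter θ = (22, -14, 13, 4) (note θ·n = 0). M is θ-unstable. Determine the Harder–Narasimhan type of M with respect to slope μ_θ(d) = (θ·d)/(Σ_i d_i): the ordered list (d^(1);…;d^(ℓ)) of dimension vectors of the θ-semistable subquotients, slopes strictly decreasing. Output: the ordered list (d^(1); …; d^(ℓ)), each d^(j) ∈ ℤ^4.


Interval decomposition of M: I[1,3], I[2,2]^2, I[2,4], I[4,4].
HN type (ℓ=4): μ^(1)=13; μ^(2)=17/2; μ^(3)=4; μ^(4)=-14

((0, 0, 1, 0); (0, 0, 1, 1); (1, 1, 0, 1); (0, 3, 0, 0))


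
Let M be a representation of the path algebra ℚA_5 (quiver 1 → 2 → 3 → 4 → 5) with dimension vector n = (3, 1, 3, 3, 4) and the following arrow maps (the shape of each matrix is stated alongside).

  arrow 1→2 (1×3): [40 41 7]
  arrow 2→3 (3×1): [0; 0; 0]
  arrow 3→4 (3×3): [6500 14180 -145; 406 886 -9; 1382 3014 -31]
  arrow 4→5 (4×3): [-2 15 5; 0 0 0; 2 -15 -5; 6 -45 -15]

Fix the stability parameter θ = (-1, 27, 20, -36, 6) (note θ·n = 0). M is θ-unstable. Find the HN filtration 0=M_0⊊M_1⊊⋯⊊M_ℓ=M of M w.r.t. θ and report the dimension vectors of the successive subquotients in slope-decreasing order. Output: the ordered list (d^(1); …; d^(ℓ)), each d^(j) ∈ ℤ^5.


Via rank(M_{q-1}∘⋯∘M_p): M ≅ I[1,1]^2, I[1,2], I[3,3], I[3,4]^2, I[4,5], I[5,5]^3.
μ_θ-semistable layers: μ^(1)=27; μ^(2)=20; μ^(3)=6; μ^(4)=-1; μ^(5)=-8; μ^(6)=-36

((0, 1, 0, 0, 0); (0, 0, 1, 0, 0); (0, 0, 0, 0, 4); (3, 0, 0, 0, 0); (0, 0, 2, 2, 0); (0, 0, 0, 1, 0))


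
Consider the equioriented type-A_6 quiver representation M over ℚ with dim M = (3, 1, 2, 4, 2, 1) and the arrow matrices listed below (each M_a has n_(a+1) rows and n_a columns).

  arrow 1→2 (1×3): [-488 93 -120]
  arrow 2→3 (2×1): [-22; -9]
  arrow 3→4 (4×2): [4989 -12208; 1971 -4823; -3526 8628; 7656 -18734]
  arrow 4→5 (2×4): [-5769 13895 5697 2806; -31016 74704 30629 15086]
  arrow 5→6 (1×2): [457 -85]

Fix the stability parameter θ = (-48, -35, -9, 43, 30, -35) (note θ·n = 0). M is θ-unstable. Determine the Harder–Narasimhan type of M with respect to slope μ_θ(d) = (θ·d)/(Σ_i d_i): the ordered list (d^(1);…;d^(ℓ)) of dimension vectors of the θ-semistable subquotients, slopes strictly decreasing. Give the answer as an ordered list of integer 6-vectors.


Barcode: M ≅ I[1,1]^2, I[1,6], I[3,5], I[4,4]^2. HN layers by μ_θ (6 steps, strictly decreasing):
  μ^(1)=43; μ^(2)=73/2; μ^(3)=38/3; μ^(4)=-9; μ^(5)=-35; μ^(6)=-48

((0, 0, 0, 2, 0, 0); (0, 0, 0, 1, 1, 0); (0, 0, 0, 1, 1, 1); (0, 0, 2, 0, 0, 0); (0, 1, 0, 0, 0, 0); (3, 0, 0, 0, 0, 0))


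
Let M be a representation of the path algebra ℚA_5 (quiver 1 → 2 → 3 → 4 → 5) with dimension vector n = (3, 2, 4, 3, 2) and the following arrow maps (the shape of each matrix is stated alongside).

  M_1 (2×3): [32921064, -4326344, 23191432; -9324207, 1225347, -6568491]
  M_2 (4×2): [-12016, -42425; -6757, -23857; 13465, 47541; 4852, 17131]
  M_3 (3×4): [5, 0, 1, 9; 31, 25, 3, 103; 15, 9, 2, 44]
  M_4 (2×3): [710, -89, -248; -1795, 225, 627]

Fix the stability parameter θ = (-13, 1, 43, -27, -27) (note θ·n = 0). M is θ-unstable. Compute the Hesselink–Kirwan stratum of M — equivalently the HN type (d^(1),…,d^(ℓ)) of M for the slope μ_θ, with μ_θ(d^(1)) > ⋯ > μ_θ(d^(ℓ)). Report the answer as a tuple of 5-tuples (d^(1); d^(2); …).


Interval decomposition of M: I[1,1]^2, I[1,5], I[2,4], I[3,3], I[3,5].
HN type (ℓ=6): μ^(1)=43; μ^(2)=8; μ^(3)=1; μ^(4)=-5/2; μ^(5)=-11/3; μ^(6)=-13

((0, 0, 1, 0, 0); (0, 0, 1, 1, 0); (0, 1, 0, 0, 0); (0, 1, 1, 1, 1); (0, 0, 1, 1, 1); (3, 0, 0, 0, 0))


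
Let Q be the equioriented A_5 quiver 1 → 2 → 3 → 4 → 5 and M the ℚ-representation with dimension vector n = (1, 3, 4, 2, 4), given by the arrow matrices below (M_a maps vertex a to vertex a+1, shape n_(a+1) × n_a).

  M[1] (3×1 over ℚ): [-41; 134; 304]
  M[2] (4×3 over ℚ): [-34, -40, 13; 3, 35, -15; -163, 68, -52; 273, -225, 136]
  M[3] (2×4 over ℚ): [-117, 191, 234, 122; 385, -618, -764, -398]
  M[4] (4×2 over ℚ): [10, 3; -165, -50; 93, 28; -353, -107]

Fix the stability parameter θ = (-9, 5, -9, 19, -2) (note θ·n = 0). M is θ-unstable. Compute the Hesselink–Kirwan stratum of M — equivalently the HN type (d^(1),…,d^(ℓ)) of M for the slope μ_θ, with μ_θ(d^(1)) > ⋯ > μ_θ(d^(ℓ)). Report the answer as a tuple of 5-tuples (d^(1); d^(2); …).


Via rank(M_{q-1}∘⋯∘M_p): M ≅ I[1,5], I[2,3], I[2,5], I[3,3], I[5,5]^2.
μ_θ-semistable layers: μ^(1)=17/2; μ^(2)=-2; μ^(3)=-9

((0, 0, 0, 2, 2); (0, 3, 3, 0, 2); (1, 0, 1, 0, 0))


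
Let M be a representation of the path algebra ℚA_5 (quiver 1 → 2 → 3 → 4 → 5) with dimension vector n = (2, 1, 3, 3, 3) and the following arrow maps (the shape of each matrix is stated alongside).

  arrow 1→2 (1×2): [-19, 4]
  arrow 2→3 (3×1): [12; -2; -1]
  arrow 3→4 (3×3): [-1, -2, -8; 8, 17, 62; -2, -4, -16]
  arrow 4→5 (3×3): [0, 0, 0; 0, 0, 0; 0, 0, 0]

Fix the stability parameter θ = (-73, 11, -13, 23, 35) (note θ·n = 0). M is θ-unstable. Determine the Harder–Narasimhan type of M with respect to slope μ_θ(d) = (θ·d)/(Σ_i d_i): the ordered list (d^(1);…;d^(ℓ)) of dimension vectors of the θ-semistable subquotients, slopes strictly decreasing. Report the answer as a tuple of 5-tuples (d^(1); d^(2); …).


Via rank(M_{q-1}∘⋯∘M_p): M ≅ I[1,1], I[1,3], I[3,4]^2, I[4,4], I[5,5]^3.
μ_θ-semistable layers: μ^(1)=35; μ^(2)=23; μ^(3)=-1; μ^(4)=-13; μ^(5)=-73

((0, 0, 0, 0, 3); (0, 0, 0, 3, 0); (0, 1, 1, 0, 0); (0, 0, 2, 0, 0); (2, 0, 0, 0, 0))


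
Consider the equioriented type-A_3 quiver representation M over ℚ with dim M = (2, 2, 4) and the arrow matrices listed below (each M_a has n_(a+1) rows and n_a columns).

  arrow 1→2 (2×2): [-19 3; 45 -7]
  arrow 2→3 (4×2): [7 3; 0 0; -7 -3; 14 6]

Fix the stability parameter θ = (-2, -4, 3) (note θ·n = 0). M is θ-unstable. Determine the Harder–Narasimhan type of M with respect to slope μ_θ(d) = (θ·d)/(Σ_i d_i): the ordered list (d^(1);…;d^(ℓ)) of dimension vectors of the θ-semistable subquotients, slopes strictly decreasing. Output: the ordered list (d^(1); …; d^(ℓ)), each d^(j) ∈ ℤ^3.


Interval decomposition of M: I[1,2], I[1,3], I[3,3]^3.
HN type (ℓ=2): μ^(1)=3; μ^(2)=-3

((0, 0, 4); (2, 2, 0))


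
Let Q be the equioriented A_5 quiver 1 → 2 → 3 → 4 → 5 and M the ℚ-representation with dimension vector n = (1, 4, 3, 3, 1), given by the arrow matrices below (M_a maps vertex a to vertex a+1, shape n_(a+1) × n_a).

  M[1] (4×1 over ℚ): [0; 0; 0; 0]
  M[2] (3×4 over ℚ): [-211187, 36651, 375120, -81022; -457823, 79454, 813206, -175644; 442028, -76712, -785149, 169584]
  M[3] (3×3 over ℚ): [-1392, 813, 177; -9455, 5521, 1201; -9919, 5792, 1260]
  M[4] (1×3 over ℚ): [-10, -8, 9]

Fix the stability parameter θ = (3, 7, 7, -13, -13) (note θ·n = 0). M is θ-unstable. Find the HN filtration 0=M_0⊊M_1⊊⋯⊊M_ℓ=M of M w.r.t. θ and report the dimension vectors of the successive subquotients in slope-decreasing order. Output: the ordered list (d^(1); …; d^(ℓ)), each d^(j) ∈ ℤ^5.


Interval decomposition of M: I[1,1], I[2,2], I[2,3], I[2,4], I[2,5], I[4,4].
HN type (ℓ=5): μ^(1)=7; μ^(2)=3; μ^(3)=1/3; μ^(4)=-3; μ^(5)=-13

((0, 2, 1, 0, 0); (1, 0, 0, 0, 0); (0, 1, 1, 1, 0); (0, 1, 1, 1, 1); (0, 0, 0, 1, 0))


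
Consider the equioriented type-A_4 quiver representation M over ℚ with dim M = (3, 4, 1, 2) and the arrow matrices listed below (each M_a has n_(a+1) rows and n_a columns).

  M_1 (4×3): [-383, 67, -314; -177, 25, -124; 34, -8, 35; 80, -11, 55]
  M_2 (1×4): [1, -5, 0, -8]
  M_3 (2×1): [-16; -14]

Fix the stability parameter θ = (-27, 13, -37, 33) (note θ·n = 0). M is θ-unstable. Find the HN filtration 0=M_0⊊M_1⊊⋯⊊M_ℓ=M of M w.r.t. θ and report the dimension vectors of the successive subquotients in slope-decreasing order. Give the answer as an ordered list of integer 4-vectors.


Interval decomposition of M: I[1,2]^2, I[1,4], I[2,2], I[4,4].
HN type (ℓ=4): μ^(1)=33; μ^(2)=13; μ^(3)=-12; μ^(4)=-27

((0, 0, 0, 2); (0, 3, 0, 0); (0, 1, 1, 0); (3, 0, 0, 0))


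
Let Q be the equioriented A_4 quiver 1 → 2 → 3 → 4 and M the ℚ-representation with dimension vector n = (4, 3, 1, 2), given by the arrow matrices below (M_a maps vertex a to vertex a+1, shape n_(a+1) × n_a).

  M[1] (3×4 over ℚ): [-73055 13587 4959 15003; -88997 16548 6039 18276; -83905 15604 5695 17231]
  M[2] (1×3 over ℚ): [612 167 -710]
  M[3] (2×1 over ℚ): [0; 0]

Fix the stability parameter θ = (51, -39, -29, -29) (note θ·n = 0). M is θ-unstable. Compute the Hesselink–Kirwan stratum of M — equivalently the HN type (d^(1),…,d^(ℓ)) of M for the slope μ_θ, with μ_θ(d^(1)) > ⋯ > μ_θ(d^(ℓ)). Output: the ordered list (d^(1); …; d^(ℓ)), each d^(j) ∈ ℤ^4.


Barcode: M ≅ I[1,1], I[1,2]^2, I[1,3], I[4,4]^2. HN layers by μ_θ (4 steps, strictly decreasing):
  μ^(1)=51; μ^(2)=6; μ^(3)=-17/3; μ^(4)=-29

((1, 0, 0, 0); (2, 2, 0, 0); (1, 1, 1, 0); (0, 0, 0, 2))


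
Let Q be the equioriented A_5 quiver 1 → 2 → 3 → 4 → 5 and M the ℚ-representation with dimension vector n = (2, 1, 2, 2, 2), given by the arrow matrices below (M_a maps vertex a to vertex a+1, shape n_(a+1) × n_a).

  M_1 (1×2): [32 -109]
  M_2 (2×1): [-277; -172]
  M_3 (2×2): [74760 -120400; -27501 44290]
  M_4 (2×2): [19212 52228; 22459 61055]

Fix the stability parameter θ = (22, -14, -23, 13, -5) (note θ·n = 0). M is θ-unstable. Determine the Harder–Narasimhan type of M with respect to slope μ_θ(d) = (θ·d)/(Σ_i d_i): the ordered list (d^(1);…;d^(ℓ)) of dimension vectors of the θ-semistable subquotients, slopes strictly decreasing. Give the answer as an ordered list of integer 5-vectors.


Via rank(M_{q-1}∘⋯∘M_p): M ≅ I[1,1], I[1,5], I[3,3], I[4,5].
μ_θ-semistable layers: μ^(1)=22; μ^(2)=4; μ^(3)=-5; μ^(4)=-23

((1, 0, 0, 0, 0); (0, 0, 0, 2, 2); (1, 1, 1, 0, 0); (0, 0, 1, 0, 0))


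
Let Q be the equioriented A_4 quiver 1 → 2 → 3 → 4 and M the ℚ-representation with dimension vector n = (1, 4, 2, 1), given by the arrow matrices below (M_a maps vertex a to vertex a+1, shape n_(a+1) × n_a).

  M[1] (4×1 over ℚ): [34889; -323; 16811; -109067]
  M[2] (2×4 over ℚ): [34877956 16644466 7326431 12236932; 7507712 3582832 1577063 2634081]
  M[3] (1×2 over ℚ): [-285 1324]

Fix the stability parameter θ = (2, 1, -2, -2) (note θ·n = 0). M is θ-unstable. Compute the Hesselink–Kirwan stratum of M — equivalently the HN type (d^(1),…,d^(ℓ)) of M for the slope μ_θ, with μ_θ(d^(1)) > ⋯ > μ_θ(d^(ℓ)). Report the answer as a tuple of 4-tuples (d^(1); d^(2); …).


Barcode: M ≅ I[1,4], I[2,2]^2, I[2,3]. HN layers by μ_θ (3 steps, strictly decreasing):
  μ^(1)=1; μ^(2)=-1/4; μ^(3)=-1/2

((0, 2, 0, 0); (1, 1, 1, 1); (0, 1, 1, 0))


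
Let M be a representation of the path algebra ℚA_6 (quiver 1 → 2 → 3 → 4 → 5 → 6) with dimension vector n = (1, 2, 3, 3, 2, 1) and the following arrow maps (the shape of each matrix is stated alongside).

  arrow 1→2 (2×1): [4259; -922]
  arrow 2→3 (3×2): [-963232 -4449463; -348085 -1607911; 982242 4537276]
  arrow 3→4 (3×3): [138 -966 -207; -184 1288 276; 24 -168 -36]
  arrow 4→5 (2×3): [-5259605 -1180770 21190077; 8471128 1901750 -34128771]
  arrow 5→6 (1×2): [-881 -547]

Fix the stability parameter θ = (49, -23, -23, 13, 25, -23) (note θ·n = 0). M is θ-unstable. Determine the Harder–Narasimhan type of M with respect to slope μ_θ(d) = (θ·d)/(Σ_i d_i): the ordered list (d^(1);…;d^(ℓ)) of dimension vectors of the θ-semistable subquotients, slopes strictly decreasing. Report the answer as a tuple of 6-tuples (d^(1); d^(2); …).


Barcode: M ≅ I[1,3], I[2,3], I[3,6], I[4,4], I[4,5]. HN layers by μ_θ (5 steps, strictly decreasing):
  μ^(1)=25; μ^(2)=13; μ^(3)=5; μ^(4)=1; μ^(5)=-23

((0, 0, 0, 0, 1, 0); (0, 0, 0, 2, 0, 0); (0, 0, 0, 1, 1, 1); (1, 1, 1, 0, 0, 0); (0, 1, 2, 0, 0, 0))


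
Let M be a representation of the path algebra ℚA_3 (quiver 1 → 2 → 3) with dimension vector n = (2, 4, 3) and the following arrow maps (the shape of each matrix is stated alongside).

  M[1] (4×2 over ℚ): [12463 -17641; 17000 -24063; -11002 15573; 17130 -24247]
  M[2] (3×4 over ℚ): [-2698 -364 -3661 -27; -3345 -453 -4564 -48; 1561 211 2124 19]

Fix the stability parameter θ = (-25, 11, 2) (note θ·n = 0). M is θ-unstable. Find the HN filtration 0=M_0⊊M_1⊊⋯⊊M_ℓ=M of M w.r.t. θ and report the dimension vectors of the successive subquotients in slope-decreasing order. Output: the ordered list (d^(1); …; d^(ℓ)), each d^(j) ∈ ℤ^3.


Via rank(M_{q-1}∘⋯∘M_p): M ≅ I[1,3]^2, I[2,2], I[2,3].
μ_θ-semistable layers: μ^(1)=11; μ^(2)=13/2; μ^(3)=-25

((0, 1, 0); (0, 3, 3); (2, 0, 0))


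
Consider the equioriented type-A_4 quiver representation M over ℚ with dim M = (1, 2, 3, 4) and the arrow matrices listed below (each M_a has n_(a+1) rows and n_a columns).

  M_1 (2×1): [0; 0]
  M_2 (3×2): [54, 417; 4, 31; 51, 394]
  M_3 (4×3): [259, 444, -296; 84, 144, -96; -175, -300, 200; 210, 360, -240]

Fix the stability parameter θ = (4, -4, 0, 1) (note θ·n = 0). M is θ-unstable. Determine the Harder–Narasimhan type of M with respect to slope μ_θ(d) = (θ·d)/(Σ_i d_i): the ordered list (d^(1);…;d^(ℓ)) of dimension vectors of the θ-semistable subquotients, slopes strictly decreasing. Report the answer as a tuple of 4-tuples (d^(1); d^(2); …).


Barcode: M ≅ I[1,1], I[2,3], I[2,4], I[3,3], I[4,4]^3. HN layers by μ_θ (4 steps, strictly decreasing):
  μ^(1)=4; μ^(2)=1; μ^(3)=0; μ^(4)=-4

((1, 0, 0, 0); (0, 0, 0, 4); (0, 0, 3, 0); (0, 2, 0, 0))


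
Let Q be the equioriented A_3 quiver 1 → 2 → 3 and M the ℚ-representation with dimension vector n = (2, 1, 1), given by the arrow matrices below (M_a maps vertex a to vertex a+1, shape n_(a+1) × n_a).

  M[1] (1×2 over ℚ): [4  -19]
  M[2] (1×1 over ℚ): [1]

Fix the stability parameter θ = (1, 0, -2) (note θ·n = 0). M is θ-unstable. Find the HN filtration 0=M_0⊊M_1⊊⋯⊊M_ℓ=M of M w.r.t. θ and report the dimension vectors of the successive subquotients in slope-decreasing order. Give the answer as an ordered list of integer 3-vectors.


Barcode: M ≅ I[1,1], I[1,3]. HN layers by μ_θ (2 steps, strictly decreasing):
  μ^(1)=1; μ^(2)=-1/3

((1, 0, 0); (1, 1, 1))


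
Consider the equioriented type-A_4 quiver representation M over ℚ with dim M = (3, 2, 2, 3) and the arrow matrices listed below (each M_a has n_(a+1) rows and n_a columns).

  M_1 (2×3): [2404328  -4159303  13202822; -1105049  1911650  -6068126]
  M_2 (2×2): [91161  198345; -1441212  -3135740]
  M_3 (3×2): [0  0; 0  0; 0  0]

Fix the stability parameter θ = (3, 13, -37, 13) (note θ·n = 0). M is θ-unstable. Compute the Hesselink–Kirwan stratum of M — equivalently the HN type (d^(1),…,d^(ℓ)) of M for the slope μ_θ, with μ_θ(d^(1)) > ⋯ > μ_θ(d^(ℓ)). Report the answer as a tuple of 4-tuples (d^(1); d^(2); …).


Barcode: M ≅ I[1,1], I[1,2], I[1,3], I[3,3], I[4,4]^3. HN layers by μ_θ (4 steps, strictly decreasing):
  μ^(1)=13; μ^(2)=3; μ^(3)=-7; μ^(4)=-37

((0, 1, 0, 3); (2, 0, 0, 0); (1, 1, 1, 0); (0, 0, 1, 0))


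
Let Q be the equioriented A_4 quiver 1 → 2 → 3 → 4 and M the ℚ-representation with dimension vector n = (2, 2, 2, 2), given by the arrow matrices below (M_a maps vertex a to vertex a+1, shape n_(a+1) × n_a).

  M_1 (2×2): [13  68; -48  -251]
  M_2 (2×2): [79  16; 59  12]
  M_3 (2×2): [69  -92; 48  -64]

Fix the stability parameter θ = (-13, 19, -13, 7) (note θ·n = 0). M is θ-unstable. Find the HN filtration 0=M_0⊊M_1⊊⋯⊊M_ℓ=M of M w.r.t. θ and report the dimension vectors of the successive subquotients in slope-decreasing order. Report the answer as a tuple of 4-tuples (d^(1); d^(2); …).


Barcode: M ≅ I[1,3], I[1,4], I[4,4]. HN layers by μ_θ (3 steps, strictly decreasing):
  μ^(1)=7; μ^(2)=3; μ^(3)=-13

((0, 0, 0, 2); (0, 2, 2, 0); (2, 0, 0, 0))


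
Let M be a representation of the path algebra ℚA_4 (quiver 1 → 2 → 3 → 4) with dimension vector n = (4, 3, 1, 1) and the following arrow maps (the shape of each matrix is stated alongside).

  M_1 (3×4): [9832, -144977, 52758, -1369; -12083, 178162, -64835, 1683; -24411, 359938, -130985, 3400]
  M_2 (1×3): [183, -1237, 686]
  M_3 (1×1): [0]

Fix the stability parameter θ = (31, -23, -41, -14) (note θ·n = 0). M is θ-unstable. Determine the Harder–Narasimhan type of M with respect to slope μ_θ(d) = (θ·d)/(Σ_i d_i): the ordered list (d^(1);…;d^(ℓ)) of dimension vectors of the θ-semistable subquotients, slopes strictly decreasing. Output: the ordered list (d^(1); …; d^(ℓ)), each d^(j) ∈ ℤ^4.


Interval decomposition of M: I[1,1], I[1,2]^2, I[1,3], I[4,4].
HN type (ℓ=4): μ^(1)=31; μ^(2)=4; μ^(3)=-11; μ^(4)=-14

((1, 0, 0, 0); (2, 2, 0, 0); (1, 1, 1, 0); (0, 0, 0, 1))


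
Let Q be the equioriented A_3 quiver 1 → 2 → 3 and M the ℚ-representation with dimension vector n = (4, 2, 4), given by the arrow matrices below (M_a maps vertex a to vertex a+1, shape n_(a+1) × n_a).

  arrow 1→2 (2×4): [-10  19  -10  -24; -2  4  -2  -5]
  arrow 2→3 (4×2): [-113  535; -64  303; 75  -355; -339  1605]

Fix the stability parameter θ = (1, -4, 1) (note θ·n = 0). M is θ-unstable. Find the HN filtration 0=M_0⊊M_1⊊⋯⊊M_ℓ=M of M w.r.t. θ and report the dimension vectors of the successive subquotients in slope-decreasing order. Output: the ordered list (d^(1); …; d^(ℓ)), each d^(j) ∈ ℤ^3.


Interval decomposition of M: I[1,1]^2, I[1,3]^2, I[3,3]^2.
HN type (ℓ=2): μ^(1)=1; μ^(2)=-3/2

((2, 0, 4); (2, 2, 0))


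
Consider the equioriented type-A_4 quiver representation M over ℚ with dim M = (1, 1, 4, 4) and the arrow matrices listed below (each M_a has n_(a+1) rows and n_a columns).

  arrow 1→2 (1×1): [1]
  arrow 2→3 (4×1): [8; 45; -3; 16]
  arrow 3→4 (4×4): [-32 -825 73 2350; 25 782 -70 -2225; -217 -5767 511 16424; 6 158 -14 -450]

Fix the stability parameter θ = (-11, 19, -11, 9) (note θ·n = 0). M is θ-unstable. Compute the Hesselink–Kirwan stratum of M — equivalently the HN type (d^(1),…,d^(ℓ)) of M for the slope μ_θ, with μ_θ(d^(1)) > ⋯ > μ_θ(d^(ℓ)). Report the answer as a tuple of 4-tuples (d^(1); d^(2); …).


Via rank(M_{q-1}∘⋯∘M_p): M ≅ I[1,3], I[3,4]^3, I[4,4].
μ_θ-semistable layers: μ^(1)=9; μ^(2)=4; μ^(3)=-11

((0, 0, 0, 4); (0, 1, 1, 0); (1, 0, 3, 0))


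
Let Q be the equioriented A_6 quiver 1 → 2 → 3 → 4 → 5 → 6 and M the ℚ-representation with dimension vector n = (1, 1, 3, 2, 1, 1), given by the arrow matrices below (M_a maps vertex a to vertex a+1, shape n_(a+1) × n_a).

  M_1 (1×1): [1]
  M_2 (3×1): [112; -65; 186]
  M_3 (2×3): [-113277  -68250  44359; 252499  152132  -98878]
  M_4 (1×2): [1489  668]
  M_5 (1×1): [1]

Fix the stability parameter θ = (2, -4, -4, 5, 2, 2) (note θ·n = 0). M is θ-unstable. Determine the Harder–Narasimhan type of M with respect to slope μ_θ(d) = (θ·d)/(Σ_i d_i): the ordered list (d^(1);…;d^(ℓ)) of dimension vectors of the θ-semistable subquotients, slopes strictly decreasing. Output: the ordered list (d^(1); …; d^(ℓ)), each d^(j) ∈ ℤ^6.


Via rank(M_{q-1}∘⋯∘M_p): M ≅ I[1,3], I[3,4], I[3,6].
μ_θ-semistable layers: μ^(1)=5; μ^(2)=3; μ^(3)=-2; μ^(4)=-4

((0, 0, 0, 1, 0, 0); (0, 0, 0, 1, 1, 1); (1, 1, 1, 0, 0, 0); (0, 0, 2, 0, 0, 0))


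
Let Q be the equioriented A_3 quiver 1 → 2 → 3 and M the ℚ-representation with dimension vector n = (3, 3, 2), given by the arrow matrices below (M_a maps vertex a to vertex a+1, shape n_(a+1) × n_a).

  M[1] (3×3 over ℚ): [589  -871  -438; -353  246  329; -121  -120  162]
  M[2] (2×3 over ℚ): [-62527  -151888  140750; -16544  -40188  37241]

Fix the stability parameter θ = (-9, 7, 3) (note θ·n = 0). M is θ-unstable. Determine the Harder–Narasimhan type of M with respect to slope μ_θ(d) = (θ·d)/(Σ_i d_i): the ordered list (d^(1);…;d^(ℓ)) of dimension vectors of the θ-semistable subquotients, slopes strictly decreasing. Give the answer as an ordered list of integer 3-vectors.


Via rank(M_{q-1}∘⋯∘M_p): M ≅ I[1,2], I[1,3]^2.
μ_θ-semistable layers: μ^(1)=7; μ^(2)=5; μ^(3)=-9

((0, 1, 0); (0, 2, 2); (3, 0, 0))


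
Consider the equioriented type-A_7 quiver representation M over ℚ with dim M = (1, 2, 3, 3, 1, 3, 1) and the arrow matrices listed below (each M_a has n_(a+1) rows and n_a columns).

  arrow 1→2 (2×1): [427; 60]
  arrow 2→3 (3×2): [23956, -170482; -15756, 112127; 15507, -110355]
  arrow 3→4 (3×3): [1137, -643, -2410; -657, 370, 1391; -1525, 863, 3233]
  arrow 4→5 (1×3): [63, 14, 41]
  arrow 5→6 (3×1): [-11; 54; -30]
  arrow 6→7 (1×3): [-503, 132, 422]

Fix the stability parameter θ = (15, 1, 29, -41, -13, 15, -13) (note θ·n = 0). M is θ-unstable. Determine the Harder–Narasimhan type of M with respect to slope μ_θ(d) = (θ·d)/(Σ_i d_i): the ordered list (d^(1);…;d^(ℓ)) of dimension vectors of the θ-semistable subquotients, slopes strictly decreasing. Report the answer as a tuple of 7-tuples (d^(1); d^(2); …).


Via rank(M_{q-1}∘⋯∘M_p): M ≅ I[1,7], I[2,4], I[3,4], I[6,6]^2.
μ_θ-semistable layers: μ^(1)=15; μ^(2)=1; μ^(3)=-9/5; μ^(4)=-11/3; μ^(5)=-6

((0, 0, 0, 0, 0, 2, 0); (0, 0, 0, 0, 0, 1, 1); (1, 1, 1, 1, 1, 0, 0); (0, 1, 1, 1, 0, 0, 0); (0, 0, 1, 1, 0, 0, 0))


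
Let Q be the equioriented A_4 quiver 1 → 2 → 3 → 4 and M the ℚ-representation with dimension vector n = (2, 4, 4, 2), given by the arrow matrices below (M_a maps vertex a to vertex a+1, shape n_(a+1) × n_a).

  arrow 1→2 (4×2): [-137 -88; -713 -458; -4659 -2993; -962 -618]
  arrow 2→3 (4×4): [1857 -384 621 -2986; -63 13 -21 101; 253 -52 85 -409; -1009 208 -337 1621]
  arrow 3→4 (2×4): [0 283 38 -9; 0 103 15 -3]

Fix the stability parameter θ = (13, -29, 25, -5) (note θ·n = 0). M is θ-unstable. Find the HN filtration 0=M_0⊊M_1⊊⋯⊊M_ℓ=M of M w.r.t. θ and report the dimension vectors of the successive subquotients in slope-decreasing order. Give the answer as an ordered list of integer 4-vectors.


Via rank(M_{q-1}∘⋯∘M_p): M ≅ I[1,4]^2, I[2,2], I[2,3], I[3,3].
μ_θ-semistable layers: μ^(1)=25; μ^(2)=10; μ^(3)=-8; μ^(4)=-29

((0, 0, 2, 0); (0, 0, 2, 2); (2, 2, 0, 0); (0, 2, 0, 0))


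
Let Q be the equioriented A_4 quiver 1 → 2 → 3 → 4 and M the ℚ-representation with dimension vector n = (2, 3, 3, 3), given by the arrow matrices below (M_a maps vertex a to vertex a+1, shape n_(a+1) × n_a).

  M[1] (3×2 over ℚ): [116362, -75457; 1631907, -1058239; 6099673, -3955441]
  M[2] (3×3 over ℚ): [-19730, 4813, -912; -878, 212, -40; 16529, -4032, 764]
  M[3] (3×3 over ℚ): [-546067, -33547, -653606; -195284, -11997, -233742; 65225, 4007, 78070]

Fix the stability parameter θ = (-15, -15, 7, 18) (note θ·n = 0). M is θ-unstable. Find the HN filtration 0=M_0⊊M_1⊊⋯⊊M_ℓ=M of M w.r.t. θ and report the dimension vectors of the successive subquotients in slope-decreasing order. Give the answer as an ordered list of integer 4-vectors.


Interval decomposition of M: I[1,3], I[1,4], I[2,2], I[3,4], I[4,4].
HN type (ℓ=3): μ^(1)=18; μ^(2)=7; μ^(3)=-15

((0, 0, 0, 3); (0, 0, 3, 0); (2, 3, 0, 0))


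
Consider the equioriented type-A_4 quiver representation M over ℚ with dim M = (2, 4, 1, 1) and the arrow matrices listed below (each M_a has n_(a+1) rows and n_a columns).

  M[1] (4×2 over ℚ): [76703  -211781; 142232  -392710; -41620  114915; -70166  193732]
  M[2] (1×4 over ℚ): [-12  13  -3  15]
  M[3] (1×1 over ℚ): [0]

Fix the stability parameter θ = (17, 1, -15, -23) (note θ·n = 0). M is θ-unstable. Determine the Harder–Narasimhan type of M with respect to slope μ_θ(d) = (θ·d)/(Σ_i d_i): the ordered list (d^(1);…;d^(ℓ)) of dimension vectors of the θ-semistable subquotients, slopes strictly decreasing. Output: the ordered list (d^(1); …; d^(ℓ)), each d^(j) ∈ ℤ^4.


Interval decomposition of M: I[1,2], I[1,3], I[2,2]^2, I[4,4].
HN type (ℓ=3): μ^(1)=9; μ^(2)=1; μ^(3)=-23

((1, 1, 0, 0); (1, 3, 1, 0); (0, 0, 0, 1))


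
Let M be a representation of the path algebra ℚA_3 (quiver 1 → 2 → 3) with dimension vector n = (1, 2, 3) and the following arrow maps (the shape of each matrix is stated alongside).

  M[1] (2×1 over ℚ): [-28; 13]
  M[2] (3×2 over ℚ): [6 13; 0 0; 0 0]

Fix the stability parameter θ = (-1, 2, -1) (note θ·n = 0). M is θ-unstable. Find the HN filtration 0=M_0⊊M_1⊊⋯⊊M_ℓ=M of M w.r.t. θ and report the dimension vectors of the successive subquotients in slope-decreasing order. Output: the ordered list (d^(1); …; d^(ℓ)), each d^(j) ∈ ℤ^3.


Interval decomposition of M: I[1,3], I[2,2], I[3,3]^2.
HN type (ℓ=3): μ^(1)=2; μ^(2)=1/2; μ^(3)=-1

((0, 1, 0); (0, 1, 1); (1, 0, 2))


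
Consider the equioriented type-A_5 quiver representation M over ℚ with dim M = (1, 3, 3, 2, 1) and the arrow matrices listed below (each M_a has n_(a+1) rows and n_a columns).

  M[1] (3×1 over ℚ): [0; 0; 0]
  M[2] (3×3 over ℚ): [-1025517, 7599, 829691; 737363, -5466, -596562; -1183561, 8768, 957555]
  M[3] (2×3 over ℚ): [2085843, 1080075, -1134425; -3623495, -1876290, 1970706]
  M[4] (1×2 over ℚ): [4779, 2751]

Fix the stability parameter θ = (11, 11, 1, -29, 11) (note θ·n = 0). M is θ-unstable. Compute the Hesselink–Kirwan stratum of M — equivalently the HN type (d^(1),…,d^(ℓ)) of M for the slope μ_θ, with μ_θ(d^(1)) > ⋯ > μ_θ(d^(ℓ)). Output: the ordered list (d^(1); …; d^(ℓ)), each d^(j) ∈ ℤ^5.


Interval decomposition of M: I[1,1], I[2,3], I[2,4], I[2,5].
HN type (ℓ=3): μ^(1)=11; μ^(2)=6; μ^(3)=-17/3

((1, 0, 0, 0, 1); (0, 1, 1, 0, 0); (0, 2, 2, 2, 0))


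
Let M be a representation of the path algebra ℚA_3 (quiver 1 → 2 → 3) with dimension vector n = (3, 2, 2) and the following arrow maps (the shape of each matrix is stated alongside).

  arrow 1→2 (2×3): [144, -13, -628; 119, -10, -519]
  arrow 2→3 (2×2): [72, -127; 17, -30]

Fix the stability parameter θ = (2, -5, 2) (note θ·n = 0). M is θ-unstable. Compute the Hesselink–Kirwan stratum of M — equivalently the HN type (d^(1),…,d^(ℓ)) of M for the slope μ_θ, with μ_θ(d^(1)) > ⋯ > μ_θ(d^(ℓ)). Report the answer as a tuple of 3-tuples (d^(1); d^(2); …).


Interval decomposition of M: I[1,1], I[1,3]^2.
HN type (ℓ=2): μ^(1)=2; μ^(2)=-3/2

((1, 0, 2); (2, 2, 0))


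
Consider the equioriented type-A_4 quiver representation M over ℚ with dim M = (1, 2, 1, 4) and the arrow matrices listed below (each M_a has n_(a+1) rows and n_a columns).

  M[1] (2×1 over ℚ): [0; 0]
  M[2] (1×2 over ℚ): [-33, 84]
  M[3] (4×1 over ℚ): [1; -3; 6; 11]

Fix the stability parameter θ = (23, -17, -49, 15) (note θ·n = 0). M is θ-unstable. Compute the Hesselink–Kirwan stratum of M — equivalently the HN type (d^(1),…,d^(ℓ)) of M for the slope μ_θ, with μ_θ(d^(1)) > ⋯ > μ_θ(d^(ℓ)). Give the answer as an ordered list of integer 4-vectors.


Interval decomposition of M: I[1,1], I[2,2], I[2,4], I[4,4]^3.
HN type (ℓ=4): μ^(1)=23; μ^(2)=15; μ^(3)=-17; μ^(4)=-33

((1, 0, 0, 0); (0, 0, 0, 4); (0, 1, 0, 0); (0, 1, 1, 0))


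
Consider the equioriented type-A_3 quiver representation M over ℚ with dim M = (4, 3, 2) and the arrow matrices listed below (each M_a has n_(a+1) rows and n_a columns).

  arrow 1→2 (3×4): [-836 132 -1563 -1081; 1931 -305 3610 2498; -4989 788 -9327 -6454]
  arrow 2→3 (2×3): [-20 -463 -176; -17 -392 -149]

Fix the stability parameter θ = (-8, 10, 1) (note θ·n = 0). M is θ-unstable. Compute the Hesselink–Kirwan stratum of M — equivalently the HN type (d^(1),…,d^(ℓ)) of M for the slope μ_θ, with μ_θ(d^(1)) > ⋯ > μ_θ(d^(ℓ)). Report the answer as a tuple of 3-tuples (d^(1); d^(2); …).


Interval decomposition of M: I[1,1], I[1,2], I[1,3]^2.
HN type (ℓ=3): μ^(1)=10; μ^(2)=11/2; μ^(3)=-8

((0, 1, 0); (0, 2, 2); (4, 0, 0))


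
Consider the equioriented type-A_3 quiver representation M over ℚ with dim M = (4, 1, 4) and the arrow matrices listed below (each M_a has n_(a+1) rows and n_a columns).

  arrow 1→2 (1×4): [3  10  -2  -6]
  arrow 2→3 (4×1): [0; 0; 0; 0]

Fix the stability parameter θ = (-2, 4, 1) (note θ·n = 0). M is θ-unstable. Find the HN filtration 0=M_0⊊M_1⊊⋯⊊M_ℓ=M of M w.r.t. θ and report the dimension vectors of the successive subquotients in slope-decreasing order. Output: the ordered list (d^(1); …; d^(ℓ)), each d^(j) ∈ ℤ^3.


Barcode: M ≅ I[1,1]^3, I[1,2], I[3,3]^4. HN layers by μ_θ (3 steps, strictly decreasing):
  μ^(1)=4; μ^(2)=1; μ^(3)=-2

((0, 1, 0); (0, 0, 4); (4, 0, 0))


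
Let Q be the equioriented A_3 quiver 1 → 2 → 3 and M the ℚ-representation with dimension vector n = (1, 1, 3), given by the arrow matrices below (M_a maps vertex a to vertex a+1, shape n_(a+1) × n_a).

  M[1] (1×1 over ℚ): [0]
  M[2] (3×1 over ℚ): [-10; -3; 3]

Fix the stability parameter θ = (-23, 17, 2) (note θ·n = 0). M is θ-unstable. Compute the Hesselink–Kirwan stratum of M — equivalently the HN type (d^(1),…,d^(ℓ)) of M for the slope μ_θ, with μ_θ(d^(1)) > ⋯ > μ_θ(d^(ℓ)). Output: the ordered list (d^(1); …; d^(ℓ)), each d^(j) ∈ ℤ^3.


Interval decomposition of M: I[1,1], I[2,3], I[3,3]^2.
HN type (ℓ=3): μ^(1)=19/2; μ^(2)=2; μ^(3)=-23

((0, 1, 1); (0, 0, 2); (1, 0, 0))


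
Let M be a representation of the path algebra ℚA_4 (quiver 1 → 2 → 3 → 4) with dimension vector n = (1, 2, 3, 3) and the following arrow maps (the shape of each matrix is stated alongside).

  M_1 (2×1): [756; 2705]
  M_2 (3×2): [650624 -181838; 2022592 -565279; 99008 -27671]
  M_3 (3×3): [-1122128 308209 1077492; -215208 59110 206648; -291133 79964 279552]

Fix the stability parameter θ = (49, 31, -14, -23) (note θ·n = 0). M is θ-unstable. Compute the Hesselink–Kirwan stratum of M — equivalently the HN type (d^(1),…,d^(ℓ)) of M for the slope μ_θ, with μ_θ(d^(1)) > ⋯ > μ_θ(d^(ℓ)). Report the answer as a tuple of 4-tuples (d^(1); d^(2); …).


Interval decomposition of M: I[1,4], I[2,2], I[3,3], I[3,4], I[4,4].
HN type (ℓ=5): μ^(1)=31; μ^(2)=43/4; μ^(3)=-14; μ^(4)=-37/2; μ^(5)=-23

((0, 1, 0, 0); (1, 1, 1, 1); (0, 0, 1, 0); (0, 0, 1, 1); (0, 0, 0, 1))


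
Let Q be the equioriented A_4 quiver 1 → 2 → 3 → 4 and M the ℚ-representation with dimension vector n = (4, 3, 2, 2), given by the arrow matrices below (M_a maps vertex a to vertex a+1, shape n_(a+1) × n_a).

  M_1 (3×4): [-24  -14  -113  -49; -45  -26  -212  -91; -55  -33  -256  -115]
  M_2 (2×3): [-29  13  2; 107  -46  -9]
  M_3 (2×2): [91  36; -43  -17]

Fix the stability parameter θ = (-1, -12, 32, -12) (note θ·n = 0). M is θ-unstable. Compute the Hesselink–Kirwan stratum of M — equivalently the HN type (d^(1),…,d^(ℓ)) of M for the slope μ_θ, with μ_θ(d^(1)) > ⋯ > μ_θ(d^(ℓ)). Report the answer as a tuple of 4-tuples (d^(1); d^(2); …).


Via rank(M_{q-1}∘⋯∘M_p): M ≅ I[1,1], I[1,2], I[1,4]^2.
μ_θ-semistable layers: μ^(1)=10; μ^(2)=-1; μ^(3)=-13/2

((0, 0, 2, 2); (1, 0, 0, 0); (3, 3, 0, 0))


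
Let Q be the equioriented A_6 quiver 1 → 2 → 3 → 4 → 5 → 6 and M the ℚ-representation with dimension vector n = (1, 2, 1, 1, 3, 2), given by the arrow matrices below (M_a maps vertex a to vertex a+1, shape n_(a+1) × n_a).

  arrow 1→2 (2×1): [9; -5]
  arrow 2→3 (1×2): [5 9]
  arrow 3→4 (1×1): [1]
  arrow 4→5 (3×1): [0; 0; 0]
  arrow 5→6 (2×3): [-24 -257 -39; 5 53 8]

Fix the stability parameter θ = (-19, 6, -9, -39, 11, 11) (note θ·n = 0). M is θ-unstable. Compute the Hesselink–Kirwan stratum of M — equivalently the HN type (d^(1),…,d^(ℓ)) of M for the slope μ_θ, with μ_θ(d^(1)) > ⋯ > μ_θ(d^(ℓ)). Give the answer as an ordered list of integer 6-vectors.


Via rank(M_{q-1}∘⋯∘M_p): M ≅ I[1,2], I[2,4], I[5,5], I[5,6]^2.
μ_θ-semistable layers: μ^(1)=11; μ^(2)=6; μ^(3)=-14; μ^(4)=-19

((0, 0, 0, 0, 3, 2); (0, 1, 0, 0, 0, 0); (0, 1, 1, 1, 0, 0); (1, 0, 0, 0, 0, 0))


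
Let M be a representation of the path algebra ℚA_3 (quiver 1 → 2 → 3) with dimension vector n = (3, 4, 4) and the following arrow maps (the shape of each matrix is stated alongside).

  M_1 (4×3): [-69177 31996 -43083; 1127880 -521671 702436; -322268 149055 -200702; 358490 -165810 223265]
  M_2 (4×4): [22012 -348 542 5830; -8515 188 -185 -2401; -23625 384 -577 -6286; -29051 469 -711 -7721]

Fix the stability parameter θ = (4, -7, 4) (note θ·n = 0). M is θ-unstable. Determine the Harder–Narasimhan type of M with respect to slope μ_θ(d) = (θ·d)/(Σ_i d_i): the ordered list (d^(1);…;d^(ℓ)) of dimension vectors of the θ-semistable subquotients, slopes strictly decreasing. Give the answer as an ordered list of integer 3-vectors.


Via rank(M_{q-1}∘⋯∘M_p): M ≅ I[1,3]^3, I[2,3].
μ_θ-semistable layers: μ^(1)=4; μ^(2)=-3/2; μ^(3)=-7

((0, 0, 4); (3, 3, 0); (0, 1, 0))


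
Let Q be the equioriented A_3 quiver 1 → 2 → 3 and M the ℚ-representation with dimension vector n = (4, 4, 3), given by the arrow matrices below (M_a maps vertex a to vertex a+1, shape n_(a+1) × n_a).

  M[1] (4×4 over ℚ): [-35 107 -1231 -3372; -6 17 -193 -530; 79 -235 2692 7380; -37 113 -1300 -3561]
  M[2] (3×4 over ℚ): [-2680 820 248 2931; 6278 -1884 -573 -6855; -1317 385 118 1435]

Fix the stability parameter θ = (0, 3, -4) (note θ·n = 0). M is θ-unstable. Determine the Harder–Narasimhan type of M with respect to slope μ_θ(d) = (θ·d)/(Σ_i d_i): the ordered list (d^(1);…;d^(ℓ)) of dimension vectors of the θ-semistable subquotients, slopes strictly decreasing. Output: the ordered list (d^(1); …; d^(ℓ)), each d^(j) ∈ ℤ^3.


Via rank(M_{q-1}∘⋯∘M_p): M ≅ I[1,2], I[1,3]^3.
μ_θ-semistable layers: μ^(1)=3; μ^(2)=0; μ^(3)=-1/3

((0, 1, 0); (1, 0, 0); (3, 3, 3))


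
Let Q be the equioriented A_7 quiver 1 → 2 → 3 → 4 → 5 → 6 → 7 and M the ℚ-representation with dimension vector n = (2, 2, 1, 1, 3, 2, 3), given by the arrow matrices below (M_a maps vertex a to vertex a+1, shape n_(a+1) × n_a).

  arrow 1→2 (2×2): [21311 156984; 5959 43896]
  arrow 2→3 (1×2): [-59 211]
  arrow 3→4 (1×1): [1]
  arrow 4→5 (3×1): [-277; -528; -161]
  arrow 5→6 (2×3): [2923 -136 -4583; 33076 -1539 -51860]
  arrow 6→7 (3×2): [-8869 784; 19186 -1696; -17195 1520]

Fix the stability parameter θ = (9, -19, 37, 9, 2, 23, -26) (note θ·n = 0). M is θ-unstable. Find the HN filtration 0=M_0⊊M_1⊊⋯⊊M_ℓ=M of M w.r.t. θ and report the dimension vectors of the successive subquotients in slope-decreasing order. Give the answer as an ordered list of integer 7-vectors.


Via rank(M_{q-1}∘⋯∘M_p): M ≅ I[1,1], I[1,2], I[2,5], I[5,6], I[5,7], I[7,7]^2.
μ_θ-semistable layers: μ^(1)=23; μ^(2)=16; μ^(3)=9; μ^(4)=2; μ^(5)=-1/3; μ^(6)=-5; μ^(7)=-19; μ^(8)=-26

((0, 0, 0, 0, 0, 1, 0); (0, 0, 1, 1, 1, 0, 0); (1, 0, 0, 0, 0, 0, 0); (0, 0, 0, 0, 1, 0, 0); (0, 0, 0, 0, 1, 1, 1); (1, 1, 0, 0, 0, 0, 0); (0, 1, 0, 0, 0, 0, 0); (0, 0, 0, 0, 0, 0, 2))


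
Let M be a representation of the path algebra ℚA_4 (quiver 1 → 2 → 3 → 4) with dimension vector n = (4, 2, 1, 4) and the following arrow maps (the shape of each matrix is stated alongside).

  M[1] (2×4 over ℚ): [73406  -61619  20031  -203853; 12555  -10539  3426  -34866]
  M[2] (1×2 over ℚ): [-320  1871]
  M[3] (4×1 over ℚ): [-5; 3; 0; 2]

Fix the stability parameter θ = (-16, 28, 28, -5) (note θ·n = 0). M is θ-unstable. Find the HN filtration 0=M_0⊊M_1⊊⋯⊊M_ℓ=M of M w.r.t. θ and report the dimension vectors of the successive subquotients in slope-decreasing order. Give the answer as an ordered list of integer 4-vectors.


Barcode: M ≅ I[1,1]^2, I[1,2], I[1,4], I[4,4]^3. HN layers by μ_θ (4 steps, strictly decreasing):
  μ^(1)=28; μ^(2)=17; μ^(3)=-5; μ^(4)=-16

((0, 1, 0, 0); (0, 1, 1, 1); (0, 0, 0, 3); (4, 0, 0, 0))


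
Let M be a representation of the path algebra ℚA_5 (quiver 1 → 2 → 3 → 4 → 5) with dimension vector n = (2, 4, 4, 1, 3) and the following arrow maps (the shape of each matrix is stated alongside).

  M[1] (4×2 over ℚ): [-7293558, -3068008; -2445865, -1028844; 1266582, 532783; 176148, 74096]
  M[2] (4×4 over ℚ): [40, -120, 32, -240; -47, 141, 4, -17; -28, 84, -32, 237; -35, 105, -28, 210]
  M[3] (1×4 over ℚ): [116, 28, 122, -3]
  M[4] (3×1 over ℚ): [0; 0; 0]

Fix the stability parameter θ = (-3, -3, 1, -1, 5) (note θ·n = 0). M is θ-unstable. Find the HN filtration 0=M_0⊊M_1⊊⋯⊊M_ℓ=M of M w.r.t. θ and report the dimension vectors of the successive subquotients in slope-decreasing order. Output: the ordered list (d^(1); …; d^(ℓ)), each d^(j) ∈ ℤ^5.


Barcode: M ≅ I[1,2], I[1,4], I[2,2], I[2,3], I[3,3]^2, I[5,5]^3. HN layers by μ_θ (4 steps, strictly decreasing):
  μ^(1)=5; μ^(2)=1; μ^(3)=0; μ^(4)=-3

((0, 0, 0, 0, 3); (0, 0, 3, 0, 0); (0, 0, 1, 1, 0); (2, 4, 0, 0, 0))


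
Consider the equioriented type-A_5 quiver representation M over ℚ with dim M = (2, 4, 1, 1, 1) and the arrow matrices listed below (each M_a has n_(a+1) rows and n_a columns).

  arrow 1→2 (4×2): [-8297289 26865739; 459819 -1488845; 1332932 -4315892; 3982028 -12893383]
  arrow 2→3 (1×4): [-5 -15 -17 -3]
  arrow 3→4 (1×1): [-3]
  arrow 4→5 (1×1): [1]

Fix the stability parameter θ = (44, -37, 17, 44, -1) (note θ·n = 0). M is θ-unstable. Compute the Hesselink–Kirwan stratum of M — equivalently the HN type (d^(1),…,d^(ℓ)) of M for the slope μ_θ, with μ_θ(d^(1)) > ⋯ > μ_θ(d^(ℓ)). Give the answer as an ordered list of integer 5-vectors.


Via rank(M_{q-1}∘⋯∘M_p): M ≅ I[1,2], I[1,5], I[2,2]^2.
μ_θ-semistable layers: μ^(1)=43/2; μ^(2)=17; μ^(3)=7/2; μ^(4)=-37

((0, 0, 0, 1, 1); (0, 0, 1, 0, 0); (2, 2, 0, 0, 0); (0, 2, 0, 0, 0))


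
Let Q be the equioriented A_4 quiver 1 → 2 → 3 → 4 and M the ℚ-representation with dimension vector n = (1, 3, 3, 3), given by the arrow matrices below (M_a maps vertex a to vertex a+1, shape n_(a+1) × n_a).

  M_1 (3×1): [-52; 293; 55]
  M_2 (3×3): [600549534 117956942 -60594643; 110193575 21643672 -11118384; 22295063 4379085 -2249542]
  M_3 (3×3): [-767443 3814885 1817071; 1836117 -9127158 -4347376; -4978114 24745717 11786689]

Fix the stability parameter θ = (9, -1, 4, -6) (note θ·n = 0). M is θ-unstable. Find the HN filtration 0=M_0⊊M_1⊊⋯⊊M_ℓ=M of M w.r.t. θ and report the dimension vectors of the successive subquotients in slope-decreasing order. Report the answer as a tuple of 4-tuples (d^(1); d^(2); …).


Barcode: M ≅ I[1,4], I[2,4]^2. HN layers by μ_θ (2 steps, strictly decreasing):
  μ^(1)=3/2; μ^(2)=-1

((1, 1, 1, 1); (0, 2, 2, 2))
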